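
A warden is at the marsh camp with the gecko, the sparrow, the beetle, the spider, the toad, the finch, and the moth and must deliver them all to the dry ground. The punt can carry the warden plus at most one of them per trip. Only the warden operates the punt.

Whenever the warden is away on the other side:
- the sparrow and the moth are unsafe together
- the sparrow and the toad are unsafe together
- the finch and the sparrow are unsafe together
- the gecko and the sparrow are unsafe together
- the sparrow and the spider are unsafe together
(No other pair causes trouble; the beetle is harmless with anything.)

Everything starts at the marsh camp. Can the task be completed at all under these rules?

No

Following every safe sequence of crossings from the start, the most of the 7 that can be at the dry ground as the punt arrives there on crossings 1, 3, 5 is 1, 2, 3 respectively; the best ever achieved is 3 of 7.
From crossing 7 on, no configuration arises that was not already reachable earlier: only 26 distinct safe configurations (who is on which side, and where the punt is) can ever be reached, none of them has everyone across, and every continuation just revisits them. So no valid plan exists.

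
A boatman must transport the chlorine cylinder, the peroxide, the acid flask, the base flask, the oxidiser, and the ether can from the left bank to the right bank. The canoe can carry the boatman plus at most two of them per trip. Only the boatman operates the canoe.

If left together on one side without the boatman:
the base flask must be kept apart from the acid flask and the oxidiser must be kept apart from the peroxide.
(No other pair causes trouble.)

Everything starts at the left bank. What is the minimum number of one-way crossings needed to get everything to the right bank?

5

Counting alone: the boatman can take at most 2 across per trip to the right bank, so moving all 6 needs at least 3 loaded trips out, with a return between consecutive ones — at least 5 crossings.
The plan below uses exactly 5 crossings, so it is optimal:
1. Boatman goes to the right bank with the acid flask and the peroxide.  [the left bank: the base flask, the chlorine cylinder, the ether can, the oxidiser | the right bank: the acid flask, the peroxide]
2. Boatman goes back to the left bank alone.  [the left bank: the base flask, the chlorine cylinder, the ether can, the oxidiser | the right bank: the acid flask, the peroxide]
3. Boatman goes to the right bank with the chlorine cylinder and the ether can.  [the left bank: the base flask, the oxidiser | the right bank: the acid flask, the chlorine cylinder, the ether can, the peroxide]
4. Boatman goes back to the left bank alone.  [the left bank: the base flask, the oxidiser | the right bank: the acid flask, the chlorine cylinder, the ether can, the peroxide]
5. Boatman goes to the right bank with the base flask and the oxidiser.  [the left bank: — | the right bank: the acid flask, the base flask, the chlorine cylinder, the ether can, the oxidiser, the peroxide]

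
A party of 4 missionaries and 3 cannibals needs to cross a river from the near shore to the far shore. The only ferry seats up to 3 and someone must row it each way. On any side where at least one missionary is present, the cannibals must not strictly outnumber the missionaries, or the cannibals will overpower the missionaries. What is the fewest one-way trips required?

5

Counting alone: each trip to the far shore takes at most 3 across and each return brings at least 1 back, so after t trips out (and t−1 returns) at most 3t − (t−1) of the 7 are across; that first reaches 7 at t = 3, so at least 5 crossings are needed.
The plan below uses exactly 5 crossings, so it is optimal:
1. 3 cannibals → the far shore.  (the near shore: 4M 0C; the far shore: 0M 3C)
2. 1 cannibal ← the near shore.  (the near shore: 4M 1C; the far shore: 0M 2C)
3. 3 missionaries → the far shore.  (the near shore: 1M 1C; the far shore: 3M 2C)
4. 1 missionary ← the near shore.  (the near shore: 2M 1C; the far shore: 2M 2C)
5. 2 missionaries and 1 cannibal → the far shore.  (the near shore: 0M 0C; the far shore: 4M 3C)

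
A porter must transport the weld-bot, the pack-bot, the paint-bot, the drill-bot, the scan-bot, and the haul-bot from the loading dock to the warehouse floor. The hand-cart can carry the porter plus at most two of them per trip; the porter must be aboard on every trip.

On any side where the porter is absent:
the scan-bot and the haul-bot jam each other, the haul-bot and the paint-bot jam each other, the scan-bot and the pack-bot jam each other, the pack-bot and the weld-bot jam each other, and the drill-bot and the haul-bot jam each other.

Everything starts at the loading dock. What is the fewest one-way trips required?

Counting alone: the porter can take at most 2 across per trip to the warehouse floor, so moving all 6 needs at least 3 loaded trips out, with a return between consecutive ones — at least 5 crossings.
The safety rule pushes this higher. Following every safe sequence of crossings, the most of the 6 that can be at the warehouse floor as the hand-cart arrives there on crossing 5 is 5 — never all 6.
So no plan with fewer than 7 crossings exists, and this one achieves 7:
1. Porter goes to the warehouse floor with the haul-bot and the pack-bot.  [the loading dock: the drill-bot, the paint-bot, the scan-bot, the weld-bot | the warehouse floor: the haul-bot, the pack-bot]
2. Porter goes back to the loading dock alone.  [the loading dock: the drill-bot, the paint-bot, the scan-bot, the weld-bot | the warehouse floor: the haul-bot, the pack-bot]
3. Porter goes to the warehouse floor with the paint-bot and the weld-bot.  [the loading dock: the drill-bot, the scan-bot | the warehouse floor: the haul-bot, the pack-bot, the paint-bot, the weld-bot]
4. Porter goes back to the loading dock with the haul-bot and the pack-bot.  [the loading dock: the drill-bot, the haul-bot, the pack-bot, the scan-bot | the warehouse floor: the paint-bot, the weld-bot]
5. Porter goes to the warehouse floor with the drill-bot and the scan-bot.  [the loading dock: the haul-bot, the pack-bot | the warehouse floor: the drill-bot, the paint-bot, the scan-bot, the weld-bot]
6. Porter goes back to the loading dock alone.  [the loading dock: the haul-bot, the pack-bot | the warehouse floor: the drill-bot, the paint-bot, the scan-bot, the weld-bot]
7. Porter goes to the warehouse floor with the haul-bot and the pack-bot.  [the loading dock: — | the warehouse floor: the drill-bot, the haul-bot, the pack-bot, the paint-bot, the scan-bot, the weld-bot]

7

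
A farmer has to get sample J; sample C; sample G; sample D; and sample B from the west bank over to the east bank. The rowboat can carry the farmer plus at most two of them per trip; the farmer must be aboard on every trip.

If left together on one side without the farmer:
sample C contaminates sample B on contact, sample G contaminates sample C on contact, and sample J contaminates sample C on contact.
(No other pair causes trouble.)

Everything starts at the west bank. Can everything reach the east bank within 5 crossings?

Yes

Yes — this plan uses 5 crossings (≤ 5):
1. Farmer goes to the east bank with sample C and sample J.
2. Farmer goes back to the west bank with sample C.
3. Farmer goes to the east bank with sample B and sample G.
4. Farmer goes back to the west bank alone.
5. Farmer goes to the east bank with sample C and sample D.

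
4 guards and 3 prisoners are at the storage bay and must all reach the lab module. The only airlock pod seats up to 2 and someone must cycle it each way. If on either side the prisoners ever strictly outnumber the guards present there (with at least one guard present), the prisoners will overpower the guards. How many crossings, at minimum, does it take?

Counting alone: each trip to the lab module takes at most 2 across and each return brings at least 1 back, so after t trips out (and t−1 returns) at most 2t − (t−1) of the 7 are across; that first reaches 7 at t = 6, so at least 11 crossings are needed.
The plan below uses exactly 11 crossings, so it is optimal:
1. 2 prisoners → the lab module.  (the storage bay: 4G 1P; the lab module: 0G 2P)
2. 1 prisoner ← the storage bay.  (the storage bay: 4G 2P; the lab module: 0G 1P)
3. 2 prisoners → the lab module.  (the storage bay: 4G 0P; the lab module: 0G 3P)
4. 1 prisoner ← the storage bay.  (the storage bay: 4G 1P; the lab module: 0G 2P)
5. 2 guards → the lab module.  (the storage bay: 2G 1P; the lab module: 2G 2P)
6. 1 prisoner ← the storage bay.  (the storage bay: 2G 2P; the lab module: 2G 1P)
7. 1 guard and 1 prisoner → the lab module.  (the storage bay: 1G 1P; the lab module: 3G 2P)
8. 1 guard ← the storage bay.  (the storage bay: 2G 1P; the lab module: 2G 2P)
9. 1 guard and 1 prisoner → the lab module.  (the storage bay: 1G 0P; the lab module: 3G 3P)
10. 1 prisoner ← the storage bay.  (the storage bay: 1G 1P; the lab module: 3G 2P)
11. 1 guard and 1 prisoner → the lab module.  (the storage bay: 0G 0P; the lab module: 4G 3P)

11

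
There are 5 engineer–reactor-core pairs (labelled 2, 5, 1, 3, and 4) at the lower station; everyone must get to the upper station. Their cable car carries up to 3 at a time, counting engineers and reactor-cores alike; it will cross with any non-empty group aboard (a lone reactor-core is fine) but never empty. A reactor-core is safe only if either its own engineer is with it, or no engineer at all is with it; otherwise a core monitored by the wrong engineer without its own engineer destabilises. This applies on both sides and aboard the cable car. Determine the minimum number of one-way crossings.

11

Counting alone: each trip to the upper station takes at most 3 across and each return brings at least 1 back, so after t trips out (and t−1 returns) at most 3t − (t−1) of the 10 are across; that first reaches 10 at t = 5, so at least 9 crossings are needed.
The safety rule pushes this higher. Following every safe sequence of crossings, the most of the 10 that can be at the upper station as the cable car arrives there on crossing 9 is 9 — never all 10.
So no plan with fewer than 11 crossings exists, and this one achieves 11:
1. engineer 2 and reactor-core 2 cross → the upper station.
2. engineer 2 crosses ← the lower station.
3. reactor-core 1, reactor-core 3, and reactor-core 5 cross → the upper station.
4. reactor-core 2 crosses ← the lower station.
5. engineer 1, engineer 3, and engineer 5 cross → the upper station.
6. engineer 5 and reactor-core 5 cross ← the lower station.
7. engineer 2, engineer 4, and engineer 5 cross → the upper station.
8. reactor-core 1 crosses ← the lower station.
9. reactor-core 2 and reactor-core 5 cross → the upper station.
10. reactor-core 2 crosses ← the lower station.
11. reactor-core 1, reactor-core 2, and reactor-core 4 cross → the upper station.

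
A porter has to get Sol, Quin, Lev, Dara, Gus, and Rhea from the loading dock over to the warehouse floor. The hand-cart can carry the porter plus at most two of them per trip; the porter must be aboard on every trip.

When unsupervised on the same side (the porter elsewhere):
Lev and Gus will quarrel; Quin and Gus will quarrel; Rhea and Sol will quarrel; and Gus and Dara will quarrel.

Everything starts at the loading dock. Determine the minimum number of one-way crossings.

7

Counting alone: the porter can take at most 2 across per trip to the warehouse floor, so moving all 6 needs at least 3 loaded trips out, with a return between consecutive ones — at least 5 crossings.
The safety rule pushes this higher. Following every safe sequence of crossings, the most of the 6 that can be at the warehouse floor as the hand-cart arrives there on crossing 5 is 5 — never all 6.
So no plan with fewer than 7 crossings exists, and this one achieves 7:
1. Porter goes to the warehouse floor with Gus and Sol.
2. Porter goes back to the loading dock alone.
3. Porter goes to the warehouse floor with Quin.
4. Porter goes back to the loading dock with Gus.
5. Porter goes to the warehouse floor with Dara and Lev.
6. Porter goes back to the loading dock alone.
7. Porter goes to the warehouse floor with Gus and Rhea.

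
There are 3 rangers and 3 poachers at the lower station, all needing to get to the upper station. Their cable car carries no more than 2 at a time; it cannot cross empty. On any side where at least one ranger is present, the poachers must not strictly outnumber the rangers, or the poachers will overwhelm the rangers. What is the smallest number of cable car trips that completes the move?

Counting alone: each trip to the upper station takes at most 2 across and each return brings at least 1 back, so after t trips out (and t−1 returns) at most 2t − (t−1) of the 6 are across; that first reaches 6 at t = 5, so at least 9 crossings are needed.
The safety rule pushes this higher. Following every safe sequence of crossings, the most of the 6 that can be at the upper station as the cable car arrives there on crossing 9 is 5 — never all 6.
So no plan with fewer than 11 crossings exists, and this one achieves 11:
1. 2 poachers → the upper station.  (the lower station: 3R 1P; the upper station: 0R 2P)
2. 1 poacher ← the lower station.  (the lower station: 3R 2P; the upper station: 0R 1P)
3. 2 poachers → the upper station.  (the lower station: 3R 0P; the upper station: 0R 3P)
4. 1 poacher ← the lower station.  (the lower station: 3R 1P; the upper station: 0R 2P)
5. 2 rangers → the upper station.  (the lower station: 1R 1P; the upper station: 2R 2P)
6. 1 ranger and 1 poacher ← the lower station.  (the lower station: 2R 2P; the upper station: 1R 1P)
7. 2 rangers → the upper station.  (the lower station: 0R 2P; the upper station: 3R 1P)
8. 1 poacher ← the lower station.  (the lower station: 0R 3P; the upper station: 3R 0P)
9. 2 poachers → the upper station.  (the lower station: 0R 1P; the upper station: 3R 2P)
10. 1 poacher ← the lower station.  (the lower station: 0R 2P; the upper station: 3R 1P)
11. 2 poachers → the upper station.  (the lower station: 0R 0P; the upper station: 3R 3P)

11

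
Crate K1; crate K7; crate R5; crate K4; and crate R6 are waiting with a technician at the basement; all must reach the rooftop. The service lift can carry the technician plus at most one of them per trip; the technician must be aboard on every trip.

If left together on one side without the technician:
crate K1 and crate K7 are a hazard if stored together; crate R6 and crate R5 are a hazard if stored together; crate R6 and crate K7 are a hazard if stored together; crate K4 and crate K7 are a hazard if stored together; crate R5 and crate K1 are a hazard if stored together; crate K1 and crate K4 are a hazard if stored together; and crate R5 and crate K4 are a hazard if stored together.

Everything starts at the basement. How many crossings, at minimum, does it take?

Whatever the first load, the items left behind include a forbidden pair without the technician. No opening move is safe, so no plan exists.

impossible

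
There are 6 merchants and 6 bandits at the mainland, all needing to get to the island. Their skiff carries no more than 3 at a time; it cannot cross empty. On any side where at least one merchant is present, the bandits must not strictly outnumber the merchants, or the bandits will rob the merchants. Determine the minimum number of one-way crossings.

Following every safe sequence of crossings from the start, the most of the 12 that can be at the island as the skiff arrives there on crossings 1, 3, 5 is 3, 5, 6 respectively; the best ever achieved is 6 of 12.
From crossing 7 on, no configuration arises that was not already reachable earlier: only 17 distinct safe configurations (who is on which side, and where the skiff is) can ever be reached, none of them has everyone across, and every continuation just revisits them. They are: 0 merchants + 0 bandits across (skiff back at the start); 0 merchants + 1 bandit across (skiff there); 0 merchants + 1 bandit across (skiff back at the start); 0 merchants + 2 bandits across (skiff there); 0 merchants + 2 bandits across (skiff back at the start); 0 merchants + 3 bandits across (skiff there); 0 merchants + 3 bandits across (skiff back at the start); 0 merchants + 4 bandits across (skiff there); 0 merchants + 4 bandits across (skiff back at the start); 0 merchants + 5 bandits across (skiff there); 0 merchants + 5 bandits across (skiff back at the start); 0 merchants + 6 bandits across (skiff there); 1 merchant + 1 bandit across (skiff there); 1 merchant + 1 bandit across (skiff back at the start); 2 merchants + 2 bandits across (skiff there); 2 merchants + 2 bandits across (skiff back at the start); 3 merchants + 3 bandits across (skiff there). So no valid plan exists.

impossible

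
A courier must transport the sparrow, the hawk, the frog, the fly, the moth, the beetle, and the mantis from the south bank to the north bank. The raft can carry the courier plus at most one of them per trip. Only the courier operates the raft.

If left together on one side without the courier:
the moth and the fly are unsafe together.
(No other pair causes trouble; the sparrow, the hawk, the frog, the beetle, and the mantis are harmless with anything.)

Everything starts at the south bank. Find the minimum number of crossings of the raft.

Counting alone: the courier can take at most 1 across per trip to the north bank, so moving all 7 needs at least 7 loaded trips out, with a return between consecutive ones — at least 13 crossings.
The plan below uses exactly 13 crossings, so it is optimal:
1. Courier goes to the north bank with the fly.
2. Courier goes back to the south bank alone.
3. Courier goes to the north bank with the sparrow.
4. Courier goes back to the south bank alone.
5. Courier goes to the north bank with the hawk.
6. Courier goes back to the south bank alone.
7. Courier goes to the north bank with the frog.
8. Courier goes back to the south bank alone.
9. Courier goes to the north bank with the beetle.
10. Courier goes back to the south bank alone.
11. Courier goes to the north bank with the mantis.
12. Courier goes back to the south bank alone.
13. Courier goes to the north bank with the moth.

13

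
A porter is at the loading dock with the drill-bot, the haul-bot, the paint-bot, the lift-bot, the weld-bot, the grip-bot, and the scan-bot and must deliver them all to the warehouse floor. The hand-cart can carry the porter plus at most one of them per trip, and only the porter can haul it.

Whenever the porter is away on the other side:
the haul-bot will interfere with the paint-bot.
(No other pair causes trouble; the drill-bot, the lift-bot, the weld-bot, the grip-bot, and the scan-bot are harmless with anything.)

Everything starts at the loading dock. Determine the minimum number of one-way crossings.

13

Counting alone: the porter can take at most 1 across per trip to the warehouse floor, so moving all 7 needs at least 7 loaded trips out, with a return between consecutive ones — at least 13 crossings.
The plan below uses exactly 13 crossings, so it is optimal:
1. Porter goes to the warehouse floor with the haul-bot.
2. Porter goes back to the loading dock alone.
3. Porter goes to the warehouse floor with the drill-bot.
4. Porter goes back to the loading dock alone.
5. Porter goes to the warehouse floor with the lift-bot.
6. Porter goes back to the loading dock alone.
7. Porter goes to the warehouse floor with the weld-bot.
8. Porter goes back to the loading dock alone.
9. Porter goes to the warehouse floor with the grip-bot.
10. Porter goes back to the loading dock alone.
11. Porter goes to the warehouse floor with the scan-bot.
12. Porter goes back to the loading dock alone.
13. Porter goes to the warehouse floor with the paint-bot.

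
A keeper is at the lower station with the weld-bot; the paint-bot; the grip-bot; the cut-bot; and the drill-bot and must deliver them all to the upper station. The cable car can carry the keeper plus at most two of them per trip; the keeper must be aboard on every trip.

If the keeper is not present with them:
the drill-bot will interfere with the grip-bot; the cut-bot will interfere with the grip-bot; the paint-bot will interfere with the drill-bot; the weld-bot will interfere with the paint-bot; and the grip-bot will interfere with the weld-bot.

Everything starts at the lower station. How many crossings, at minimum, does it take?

7

Counting alone: the keeper can take at most 2 across per trip to the upper station, so moving all 5 needs at least 3 loaded trips out, with a return between consecutive ones — at least 5 crossings.
The safety rule pushes this higher. Following every safe sequence of crossings, the most of the 5 that can be at the upper station as the cable car arrives there on crossing 5 is 4 — never all 5.
So no plan with fewer than 7 crossings exists, and this one achieves 7:
1. Keeper goes to the upper station with the grip-bot and the paint-bot.  [the lower station: the cut-bot, the drill-bot, the weld-bot | the upper station: the grip-bot, the paint-bot]
2. Keeper goes back to the lower station alone.  [the lower station: the cut-bot, the drill-bot, the weld-bot | the upper station: the grip-bot, the paint-bot]
3. Keeper goes to the upper station with the weld-bot.  [the lower station: the cut-bot, the drill-bot | the upper station: the grip-bot, the paint-bot, the weld-bot]
4. Keeper goes back to the lower station with the grip-bot and the paint-bot.  [the lower station: the cut-bot, the drill-bot, the grip-bot, the paint-bot | the upper station: the weld-bot]
5. Keeper goes to the upper station with the cut-bot and the drill-bot.  [the lower station: the grip-bot, the paint-bot | the upper station: the cut-bot, the drill-bot, the weld-bot]
6. Keeper goes back to the lower station alone.  [the lower station: the grip-bot, the paint-bot | the upper station: the cut-bot, the drill-bot, the weld-bot]
7. Keeper goes to the upper station with the grip-bot and the paint-bot.  [the lower station: — | the upper station: the cut-bot, the drill-bot, the grip-bot, the paint-bot, the weld-bot]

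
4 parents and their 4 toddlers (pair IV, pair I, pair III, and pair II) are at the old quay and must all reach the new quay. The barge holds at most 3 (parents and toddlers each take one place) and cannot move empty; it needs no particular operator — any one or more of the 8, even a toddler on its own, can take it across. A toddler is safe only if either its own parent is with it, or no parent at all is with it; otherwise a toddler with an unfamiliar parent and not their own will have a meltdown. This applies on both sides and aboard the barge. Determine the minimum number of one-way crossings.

9

Counting alone: each trip to the new quay takes at most 3 across and each return brings at least 1 back, so after t trips out (and t−1 returns) at most 3t − (t−1) of the 8 are across; that first reaches 8 at t = 4, so at least 7 crossings are needed.
The safety rule pushes this higher. Following every safe sequence of crossings, the most of the 8 that can be at the new quay as the barge arrives there on crossing 7 is 7 — never all 8.
So no plan with fewer than 9 crossings exists, and this one achieves 9:
1. parent IV and toddler IV cross → the new quay.
2. parent IV crosses ← the old quay.
3. parent I, parent IV, and toddler I cross → the new quay.
4. parent IV and toddler IV cross ← the old quay.
5. parent II, parent III, and parent IV cross → the new quay.
6. toddler I crosses ← the old quay.
7. toddler I and toddler IV cross → the new quay.
8. toddler IV crosses ← the old quay.
9. toddler II, toddler III, and toddler IV cross → the new quay.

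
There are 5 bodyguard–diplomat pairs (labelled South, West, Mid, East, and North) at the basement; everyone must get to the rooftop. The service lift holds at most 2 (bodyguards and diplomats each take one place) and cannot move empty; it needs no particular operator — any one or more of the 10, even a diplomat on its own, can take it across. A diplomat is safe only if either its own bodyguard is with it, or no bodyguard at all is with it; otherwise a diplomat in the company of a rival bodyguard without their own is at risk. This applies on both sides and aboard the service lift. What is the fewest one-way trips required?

Following every safe sequence of crossings from the start, the most of the 10 that can be at the rooftop as the service lift arrives there on crossings 1, 3, 5, 7 is 2, 3, 4, 5 respectively; the best ever achieved is 5 of 10.
From crossing 9 on, no configuration arises that was not already reachable earlier: only 82 distinct safe configurations (who is on which side, and where the service lift is) can ever be reached, none of them has everyone across, and every continuation just revisits them. So no valid plan exists.

impossible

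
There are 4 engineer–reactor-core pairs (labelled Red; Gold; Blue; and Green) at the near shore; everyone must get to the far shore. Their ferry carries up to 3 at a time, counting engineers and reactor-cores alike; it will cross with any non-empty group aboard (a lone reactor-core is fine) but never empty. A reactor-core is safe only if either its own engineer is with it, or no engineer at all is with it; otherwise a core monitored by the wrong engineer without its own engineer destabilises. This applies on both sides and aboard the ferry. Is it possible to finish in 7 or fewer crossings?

Counting alone: each trip to the far shore takes at most 3 across and each return brings at least 1 back, so after t trips out (and t−1 returns) at most 3t − (t−1) of the 8 are across; that first reaches 8 at t = 4, so at least 7 crossings are needed.
The safety rule pushes this higher. Following every safe sequence of crossings, the most of the 8 that can be at the far shore as the ferry arrives there on crossing 7 is 7 — never all 8.
So the move cannot be finished within 7 crossings. (The shortest complete plan takes 9:)
1. engineer Red and reactor-core Red cross → the far shore.
2. engineer Red crosses ← the near shore.
3. engineer Gold, engineer Red, and reactor-core Gold cross → the far shore.
4. engineer Red and reactor-core Red cross ← the near shore.
5. engineer Blue, engineer Green, and engineer Red cross → the far shore.
6. reactor-core Gold crosses ← the near shore.
7. reactor-core Gold and reactor-core Red cross → the far shore.
8. reactor-core Red crosses ← the near shore.
9. reactor-core Blue, reactor-core Green, and reactor-core Red cross → the far shore.

No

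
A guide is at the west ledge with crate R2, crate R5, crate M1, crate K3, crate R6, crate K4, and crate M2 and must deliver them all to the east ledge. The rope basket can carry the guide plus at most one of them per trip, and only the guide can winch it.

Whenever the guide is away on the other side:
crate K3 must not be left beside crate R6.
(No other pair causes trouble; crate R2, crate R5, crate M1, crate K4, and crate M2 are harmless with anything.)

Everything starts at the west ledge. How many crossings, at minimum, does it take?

13

Counting alone: the guide can take at most 1 across per trip to the east ledge, so moving all 7 needs at least 7 loaded trips out, with a return between consecutive ones — at least 13 crossings.
The plan below uses exactly 13 crossings, so it is optimal:
1. Guide goes to the east ledge with crate K3.
2. Guide goes back to the west ledge alone.
3. Guide goes to the east ledge with crate R2.
4. Guide goes back to the west ledge alone.
5. Guide goes to the east ledge with crate R5.
6. Guide goes back to the west ledge alone.
7. Guide goes to the east ledge with crate M1.
8. Guide goes back to the west ledge alone.
9. Guide goes to the east ledge with crate K4.
10. Guide goes back to the west ledge alone.
11. Guide goes to the east ledge with crate M2.
12. Guide goes back to the west ledge alone.
13. Guide goes to the east ledge with crate R6.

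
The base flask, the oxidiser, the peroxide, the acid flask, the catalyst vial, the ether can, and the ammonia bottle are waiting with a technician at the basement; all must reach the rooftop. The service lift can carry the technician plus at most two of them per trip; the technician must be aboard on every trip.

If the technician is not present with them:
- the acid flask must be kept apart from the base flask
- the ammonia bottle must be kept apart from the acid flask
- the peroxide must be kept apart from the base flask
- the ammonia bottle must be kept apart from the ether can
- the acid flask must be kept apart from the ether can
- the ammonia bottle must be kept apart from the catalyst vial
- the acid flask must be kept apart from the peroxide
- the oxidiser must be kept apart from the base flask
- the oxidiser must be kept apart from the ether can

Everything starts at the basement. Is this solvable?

No

Whatever the first load, the items left behind include a forbidden pair without the technician. No opening move is safe, so no plan exists.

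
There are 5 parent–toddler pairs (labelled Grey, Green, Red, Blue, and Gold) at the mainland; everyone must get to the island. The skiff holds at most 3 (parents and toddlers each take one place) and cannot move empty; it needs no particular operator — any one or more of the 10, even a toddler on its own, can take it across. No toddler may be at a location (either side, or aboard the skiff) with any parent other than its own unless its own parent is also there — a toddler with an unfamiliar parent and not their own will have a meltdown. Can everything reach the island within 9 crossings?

No

Counting alone: each trip to the island takes at most 3 across and each return brings at least 1 back, so after t trips out (and t−1 returns) at most 3t − (t−1) of the 10 are across; that first reaches 10 at t = 5, so at least 9 crossings are needed.
The safety rule pushes this higher. Following every safe sequence of crossings, the most of the 10 that can be at the island as the skiff arrives there on crossing 9 is 9 — never all 10.
So the move cannot be finished within 9 crossings. (The shortest complete plan takes 11:)
1. parent Grey and toddler Grey cross → the island.
2. parent Grey crosses ← the mainland.
3. toddler Blue, toddler Green, and toddler Red cross → the island.
4. toddler Grey crosses ← the mainland.
5. parent Blue, parent Green, and parent Red cross → the island.
6. parent Green and toddler Green cross ← the mainland.
7. parent Gold, parent Green, and parent Grey cross → the island.
8. toddler Red crosses ← the mainland.
9. toddler Green and toddler Grey cross → the island.
10. toddler Grey crosses ← the mainland.
11. toddler Gold, toddler Grey, and toddler Red cross → the island.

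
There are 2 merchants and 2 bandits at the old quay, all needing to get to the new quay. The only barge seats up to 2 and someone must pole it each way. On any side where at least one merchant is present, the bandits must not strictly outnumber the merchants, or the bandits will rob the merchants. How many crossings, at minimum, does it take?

5

Counting alone: each trip to the new quay takes at most 2 across and each return brings at least 1 back, so after t trips out (and t−1 returns) at most 2t − (t−1) of the 4 are across; that first reaches 4 at t = 3, so at least 5 crossings are needed.
The plan below uses exactly 5 crossings, so it is optimal:
1. 2 bandits → the new quay.  (the old quay: 2M 0B; the new quay: 0M 2B)
2. 1 bandit ← the old quay.  (the old quay: 2M 1B; the new quay: 0M 1B)
3. 2 merchants → the new quay.  (the old quay: 0M 1B; the new quay: 2M 1B)
4. 1 bandit ← the old quay.  (the old quay: 0M 2B; the new quay: 2M 0B)
5. 2 bandits → the new quay.  (the old quay: 0M 0B; the new quay: 2M 2B)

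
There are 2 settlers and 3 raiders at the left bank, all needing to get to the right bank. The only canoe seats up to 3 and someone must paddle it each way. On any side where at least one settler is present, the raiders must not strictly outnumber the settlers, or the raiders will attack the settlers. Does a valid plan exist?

The raiders already outnumber the settlers at the left bank before anyone moves, so the starting position itself is disallowed.

No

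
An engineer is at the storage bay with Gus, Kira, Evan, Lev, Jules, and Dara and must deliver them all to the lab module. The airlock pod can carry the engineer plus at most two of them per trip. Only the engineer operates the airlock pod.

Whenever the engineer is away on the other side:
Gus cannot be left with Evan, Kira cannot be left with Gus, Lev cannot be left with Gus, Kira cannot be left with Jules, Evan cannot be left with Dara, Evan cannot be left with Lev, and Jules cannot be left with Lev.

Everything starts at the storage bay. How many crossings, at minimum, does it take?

Whatever the first load, the items left behind include a forbidden pair without the engineer. No opening move is safe, so no plan exists.

impossible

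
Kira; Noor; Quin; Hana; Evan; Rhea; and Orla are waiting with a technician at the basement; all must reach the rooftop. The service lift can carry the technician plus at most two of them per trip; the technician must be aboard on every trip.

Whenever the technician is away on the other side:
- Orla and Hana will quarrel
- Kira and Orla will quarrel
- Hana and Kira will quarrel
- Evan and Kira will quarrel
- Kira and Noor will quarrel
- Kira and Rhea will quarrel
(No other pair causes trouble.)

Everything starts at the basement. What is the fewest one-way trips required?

Counting alone: the technician can take at most 2 across per trip to the rooftop, so moving all 7 needs at least 4 loaded trips out, with a return between consecutive ones — at least 7 crossings.
The safety rule pushes this higher. Following every safe sequence of crossings, the most of the 7 that can be at the rooftop as the service lift arrives there on crossings 7, 9 is 5, 6 respectively — never all 7.
So no plan with fewer than 11 crossings exists, and this one achieves 11:
1. Technician goes to the rooftop with Hana and Kira.
2. Technician goes back to the basement with Kira.
3. Technician goes to the rooftop with Kira and Noor.
4. Technician goes back to the basement with Kira.
5. Technician goes to the rooftop with Kira and Quin.
6. Technician goes back to the basement with Kira.
7. Technician goes to the rooftop with Evan and Kira.
8. Technician goes back to the basement with Kira.
9. Technician goes to the rooftop with Kira and Rhea.
10. Technician goes back to the basement with Kira.
11. Technician goes to the rooftop with Kira and Orla.

11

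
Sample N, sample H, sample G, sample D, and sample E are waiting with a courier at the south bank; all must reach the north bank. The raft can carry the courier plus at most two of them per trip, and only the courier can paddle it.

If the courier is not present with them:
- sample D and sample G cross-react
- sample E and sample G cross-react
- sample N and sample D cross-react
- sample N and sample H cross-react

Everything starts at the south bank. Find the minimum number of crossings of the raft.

7

Counting alone: the courier can take at most 2 across per trip to the north bank, so moving all 5 needs at least 3 loaded trips out, with a return between consecutive ones — at least 5 crossings.
The safety rule pushes this higher. Following every safe sequence of crossings, the most of the 5 that can be at the north bank as the raft arrives there on crossing 5 is 4 — never all 5.
So no plan with fewer than 7 crossings exists, and this one achieves 7:
1. Courier goes to the north bank with sample G and sample N.
2. Courier goes back to the south bank alone.
3. Courier goes to the north bank with sample H.
4. Courier goes back to the south bank with sample N.
5. Courier goes to the north bank with sample D and sample E.
6. Courier goes back to the south bank with sample G.
7. Courier goes to the north bank with sample G and sample N.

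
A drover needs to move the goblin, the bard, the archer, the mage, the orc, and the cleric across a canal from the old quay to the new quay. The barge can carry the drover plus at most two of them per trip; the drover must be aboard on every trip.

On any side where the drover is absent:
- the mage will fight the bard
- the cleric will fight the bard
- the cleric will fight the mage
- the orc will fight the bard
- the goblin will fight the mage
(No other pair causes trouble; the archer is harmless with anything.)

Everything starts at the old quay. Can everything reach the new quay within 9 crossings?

Yes

Yes — this plan uses 9 crossings (≤ 9):
1. Drover goes to the new quay with the bard and the mage.
2. Drover goes back to the old quay with the bard.
3. Drover goes to the new quay with the bard and the goblin.
4. Drover goes back to the old quay with the mage.
5. Drover goes to the new quay with the archer and the mage.
6. Drover goes back to the old quay with the mage.
7. Drover goes to the new quay with the cleric and the orc.
8. Drover goes back to the old quay with the bard.
9. Drover goes to the new quay with the bard and the mage.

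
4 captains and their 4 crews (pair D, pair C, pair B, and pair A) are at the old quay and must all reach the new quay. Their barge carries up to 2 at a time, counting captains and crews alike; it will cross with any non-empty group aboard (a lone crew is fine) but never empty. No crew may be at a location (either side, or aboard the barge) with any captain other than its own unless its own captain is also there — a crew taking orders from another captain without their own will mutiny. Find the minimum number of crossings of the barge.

impossible

Following every safe sequence of crossings from the start, the most of the 8 that can be at the new quay as the barge arrives there on crossings 1, 3, 5 is 2, 3, 4 respectively; the best ever achieved is 4 of 8.
From crossing 7 on, no configuration arises that was not already reachable earlier: only 44 distinct safe configurations (who is on which side, and where the barge is) can ever be reached, none of them has everyone across, and every continuation just revisits them. So no valid plan exists.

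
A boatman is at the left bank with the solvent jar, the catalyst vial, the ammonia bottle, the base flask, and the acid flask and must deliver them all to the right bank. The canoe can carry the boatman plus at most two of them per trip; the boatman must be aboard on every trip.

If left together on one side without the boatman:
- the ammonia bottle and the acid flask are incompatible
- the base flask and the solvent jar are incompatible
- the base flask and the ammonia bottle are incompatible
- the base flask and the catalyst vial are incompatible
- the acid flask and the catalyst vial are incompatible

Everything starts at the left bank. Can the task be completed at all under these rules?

Yes

1. Boatman goes to the right bank with the acid flask and the base flask.
2. Boatman goes back to the left bank alone.
3. Boatman goes to the right bank with the solvent jar.
4. Boatman goes back to the left bank with the base flask.
5. Boatman goes to the right bank with the ammonia bottle and the catalyst vial.
6. Boatman goes back to the left bank with the acid flask.
7. Boatman goes to the right bank with the acid flask and the base flask.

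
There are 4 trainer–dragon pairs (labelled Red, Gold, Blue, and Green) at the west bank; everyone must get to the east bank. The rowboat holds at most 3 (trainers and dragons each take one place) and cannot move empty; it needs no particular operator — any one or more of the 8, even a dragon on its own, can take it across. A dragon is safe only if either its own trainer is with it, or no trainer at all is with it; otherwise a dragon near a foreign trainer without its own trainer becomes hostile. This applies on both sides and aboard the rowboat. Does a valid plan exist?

Yes

1. dragon Red and trainer Red cross → the east bank.
2. trainer Red crosses ← the west bank.
3. dragon Gold, trainer Gold, and trainer Red cross → the east bank.
4. dragon Red and trainer Red cross ← the west bank.
5. trainer Blue, trainer Green, and trainer Red cross → the east bank.
6. dragon Gold crosses ← the west bank.
7. dragon Gold and dragon Red cross → the east bank.
8. dragon Red crosses ← the west bank.
9. dragon Blue, dragon Green, and dragon Red cross → the east bank.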